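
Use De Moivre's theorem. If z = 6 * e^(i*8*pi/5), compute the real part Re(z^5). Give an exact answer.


Step 1: By De Moivre's theorem, z^5 = 6^5 * e^(i*5*8*pi/5) = 7776 * (cos(8*pi) + i*sin(8*pi))
Step 2: |z|^5 = 6^5 = 7776
Step 3: Reduce the angle mod 2*pi: 8*pi - 8*pi = 0
Step 4: cos(0) = 1
Step 5: Re(z^5) = 7776 * 1 = 7776

7776


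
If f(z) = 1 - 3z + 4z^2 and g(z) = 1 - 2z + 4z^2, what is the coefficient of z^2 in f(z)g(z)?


Step 1: z^2 term in f*g comes from: (1)*(4z^2) + (-3z)*(-2z) + (4z^2)*(1)
Step 2: = 4 + 6 + 4
Step 3: = 14

14


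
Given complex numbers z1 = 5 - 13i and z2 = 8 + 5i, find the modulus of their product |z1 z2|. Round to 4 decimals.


Step 1: |z1| = sqrt(5^2 + (-13)^2) = sqrt(194)
Step 2: |z2| = sqrt(8^2 + 5^2) = sqrt(89)
Step 3: |z1*z2| = |z1|*|z2| = sqrt(194) * sqrt(89) = sqrt(194 * 89) = sqrt(17266)
Step 4: = 131.4002

131.4002


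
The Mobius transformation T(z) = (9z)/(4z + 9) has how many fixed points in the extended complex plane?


Step 1: Fixed points satisfy T(z) = z
Step 2: 4z^2 = 0
Step 3: Discriminant = 0^2 - 4*4*0 = 0
Step 4: Number of fixed points = 1

1


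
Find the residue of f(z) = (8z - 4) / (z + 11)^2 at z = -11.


Step 1: Pole of order 2 at z = -11
Step 2: Res = lim d/dz [(z + 11)^2 * f(z)] as z -> -11
Step 3: (z + 11)^2 * f(z) = 8z - 4
Step 4: d/dz[8z - 4] = 8

8


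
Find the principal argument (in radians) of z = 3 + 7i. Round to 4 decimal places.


Step 1: z = 3 + 7i
Step 2: arg(z) = atan2(7, 3)
Step 3: arg(z) = 1.1659

1.1659


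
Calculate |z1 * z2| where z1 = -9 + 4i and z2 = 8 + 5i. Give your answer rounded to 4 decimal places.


Step 1: |z1| = sqrt((-9)^2 + 4^2) = sqrt(97)
Step 2: |z2| = sqrt(8^2 + 5^2) = sqrt(89)
Step 3: |z1*z2| = |z1|*|z2| = sqrt(97) * sqrt(89) = sqrt(97 * 89) = sqrt(8633)
Step 4: = 92.9139

92.9139


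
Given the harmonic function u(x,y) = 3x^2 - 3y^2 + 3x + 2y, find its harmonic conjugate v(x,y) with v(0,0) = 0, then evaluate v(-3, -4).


Step 1: v_x = -u_y = 6y - 2
Step 2: v_y = u_x = 6x + 3
Step 3: v = 6xy - 2x + 3y + C
Step 4: v(0,0) = 0 => C = 0
Step 5: v(-3, -4) = 66

66


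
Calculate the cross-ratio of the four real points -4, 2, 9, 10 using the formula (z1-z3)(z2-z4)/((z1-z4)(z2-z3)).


Step 1: (z1-z3)(z2-z4) = (-13) * (-8) = 104
Step 2: (z1-z4)(z2-z3) = (-14) * (-7) = 98
Step 3: Cross-ratio = 104/98 = 52/49

52/49


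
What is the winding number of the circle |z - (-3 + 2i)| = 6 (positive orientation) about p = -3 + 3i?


Step 1: Center c = (-3, 2), radius = 6
Step 2: |p - c|^2 = 0^2 + 1^2 = 1
Step 3: r^2 = 36
Step 4: |p-c| < r so winding number = 1

1


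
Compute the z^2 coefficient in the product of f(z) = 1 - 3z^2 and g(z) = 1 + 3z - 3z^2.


Step 1: z^2 term in f*g comes from: (1)*(-3z^2) + (0)*(3z) + (-3z^2)*(1)
Step 2: = -3 + 0 - 3
Step 3: = -6

-6


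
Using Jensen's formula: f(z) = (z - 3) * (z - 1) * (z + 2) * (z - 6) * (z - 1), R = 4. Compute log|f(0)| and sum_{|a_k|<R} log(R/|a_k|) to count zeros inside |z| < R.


Jensen's formula: (1/2pi)*integral log|f(Re^it)|dt = log|f(0)| + sum_{|a_k|<R} log(R/|a_k|)
Step 1: f(0) = (-3) * (-1) * 2 * (-6) * (-1) = 36
Step 2: log|f(0)| = log|3| + log|1| + log|-2| + log|6| + log|1| = 3.5835
Step 3: Zeros inside |z| < 4: 3, 1, -2, 1
Step 4: Jensen sum = log(4/3) + log(4/1) + log(4/2) + log(4/1) = 3.7534
Step 5: n(R) = number of terms in the Jensen sum = count of zeros inside |z| < 4 = 4

4


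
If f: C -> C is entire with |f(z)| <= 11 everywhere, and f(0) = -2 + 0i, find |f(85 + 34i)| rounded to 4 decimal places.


Step 1: By Liouville's theorem, a bounded entire function is constant.
Step 2: f(z) = f(0) = -2 + 0i for all z.
Step 3: |f(w)| = |-2 + 0i| = sqrt(4 + 0)
Step 4: = 2.0

2.0


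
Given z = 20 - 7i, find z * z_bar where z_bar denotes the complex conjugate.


Step 1: conj(z) = 20 + 7i
Step 2: z * conj(z) = 20^2 + (-7)^2
Step 3: = 400 + 49 = 449

449


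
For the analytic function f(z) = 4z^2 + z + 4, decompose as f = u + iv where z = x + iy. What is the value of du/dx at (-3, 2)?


Step 1: f(z) = 4(x+iy)^2 + (x+iy) + 4
Step 2: u = 4(x^2 - y^2) + x + 4
Step 3: u_x = 8x + 1
Step 4: At (-3, 2): u_x = -24 + 1 = -23

-23


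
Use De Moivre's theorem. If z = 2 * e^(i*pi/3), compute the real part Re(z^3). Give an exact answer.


Step 1: By De Moivre's theorem, z^3 = 2^3 * e^(i*3*pi/3) = 8 * (cos(pi) + i*sin(pi))
Step 2: |z|^3 = 2^3 = 8
Step 3: The angle pi already lies in [0, 2*pi)
Step 4: cos(pi) = -1
Step 5: Re(z^3) = 8 * (-1) = -8

-8


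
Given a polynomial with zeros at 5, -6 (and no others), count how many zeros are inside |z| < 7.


Step 1: Check each root:
  z = 5: |5| = 5 < 7
  z = -6: |-6| = 6 < 7
Step 2: Count = 2

2


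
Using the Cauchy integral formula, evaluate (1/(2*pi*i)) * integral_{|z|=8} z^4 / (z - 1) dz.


Step 1: f(z) = z^4, a = 1 is inside |z| = 8
Step 2: By Cauchy integral formula: (1/(2pi*i)) * integral = f(a)
Step 3: f(1) = 1^4 = 1

1


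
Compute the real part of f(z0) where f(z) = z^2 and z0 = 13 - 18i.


Step 1: z0 = 13 - 18i
Step 2: z0^2 = 13^2 - (-18)^2 - 468i
Step 3: real part = 169 - 324 = -155

-155


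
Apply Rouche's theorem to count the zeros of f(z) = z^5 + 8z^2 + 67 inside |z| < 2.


Step 1: On |z| = 2 the three terms have sizes |z^5| = 2^5 = 32, |8z^2| = 8*2^2 = 32, |67| = 67
Step 2: The dominant term is g(z) = 67; let h(z) = z^5 + 8z^2 so f = g + h
Step 3: On |z| = 2: |g| = 67 and |h| <= 32 + 32 = 64
Step 4: Since 67 > 64, |h| < |g| on |z| = 2, so by Rouche f has the same number of zeros as g inside |z| < 2
Step 5: g(z) = 67 is a nonzero constant with no zeros inside |z| < 2. Answer = 0

0


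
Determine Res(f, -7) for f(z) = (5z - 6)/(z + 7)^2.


Step 1: Pole of order 2 at z = -7
Step 2: Res = lim d/dz [(z + 7)^2 * f(z)] as z -> -7
Step 3: (z + 7)^2 * f(z) = 5z - 6
Step 4: d/dz[5z - 6] = 5

5


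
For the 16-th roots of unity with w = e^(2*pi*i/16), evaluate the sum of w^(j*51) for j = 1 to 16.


Step 1: The sum sum_{j=1}^{n} w^(k*j) equals n if n | k, else 0.
Step 2: Here n = 16, k = 51
Step 3: Does n divide k? 16 | 51 -> False
Step 4: Sum = 0

0


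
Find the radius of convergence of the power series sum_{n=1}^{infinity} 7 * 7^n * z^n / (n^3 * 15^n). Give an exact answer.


Step 1: General term a_n = 7 * 7^n / (n^3 * 15^n)
Step 2: By the root test, |a_n|^(1/n) = 7^(1/n) * 7 / (n^(3/n) * 15) -> 7/15 as n -> infinity (since 7^(1/n) -> 1 and n^(3/n) -> 1)
Step 3: R = 1/lim|a_n|^(1/n) = 15/7

15/7


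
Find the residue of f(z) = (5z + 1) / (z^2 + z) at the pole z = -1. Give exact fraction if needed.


Step 1: Q(z) = z^2 + z = (z + 1)(z)
Step 2: Q'(z) = 2z + 1
Step 3: Q'(-1) = -1, P(-1) = -4
Step 4: Res = P(-1)/Q'(-1) = -4/(-1) = 4

4


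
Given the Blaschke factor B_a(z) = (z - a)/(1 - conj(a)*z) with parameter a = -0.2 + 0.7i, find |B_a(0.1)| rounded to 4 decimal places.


Step 1: Numerator z0 - a = 0.1 - (-0.2 + 0.7i) = 0.3 - 0.7i
Step 2: Denominator 1 - conj(a)*z0 = 1 - (-0.2 - 0.7i)*0.1 = 1.02 + 0.07i
Step 3: |z0 - a|^2 = 0.3^2 + (-0.7)^2 = 0.58; |1 - conj(a)*z0|^2 = 1.02^2 + 0.07^2 = 1.0453
Step 4: |B_a(0.1)| = sqrt(0.58 / 1.0453) = sqrt(0.554865)
Step 5: = 0.7449

0.7449


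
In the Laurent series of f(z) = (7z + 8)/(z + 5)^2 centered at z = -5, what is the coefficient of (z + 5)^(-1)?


Step 1: Write the numerator in powers of (z + 5): 7z + 8 = 7(z + 5) + (7*(-5) + 8) = 7(z + 5) - 27
Step 2: Divide by (z + 5)^2: f(z) = -27(z + 5)^(-2) + 7(z + 5)^(-1)
Step 3: This finite sum is the Laurent series of f about z = -5.
Step 4: Coefficient of (z + 5)^(-1) = coefficient of (z + 5) in the re-centred numerator = 7

7


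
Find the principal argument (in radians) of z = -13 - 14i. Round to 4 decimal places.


Step 1: z = -13 - 14i
Step 2: arg(z) = atan2(-14, -13)
Step 3: arg(z) = -2.3192

-2.3192


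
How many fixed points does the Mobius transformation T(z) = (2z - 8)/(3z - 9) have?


Step 1: Fixed points satisfy T(z) = z
Step 2: 3z^2 - 11z + 8 = 0
Step 3: Discriminant = (-11)^2 - 4*3*8 = 25
Step 4: Number of fixed points = 2

2


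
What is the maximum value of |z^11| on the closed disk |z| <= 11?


Step 1: On |z| = 11, |f(z)| = |z|^11 = 11^11
Step 2: By maximum modulus principle, maximum is on boundary.
Step 3: Maximum = 285311670611 = 285311670611

285311670611


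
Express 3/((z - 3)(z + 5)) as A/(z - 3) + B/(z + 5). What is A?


Step 1: Multiply both sides by (z - 3) and set z = 3
Step 2: A = 3 / (3 + 5)
Step 3: A = 3 / 8
Step 4: A = 3/8

3/8


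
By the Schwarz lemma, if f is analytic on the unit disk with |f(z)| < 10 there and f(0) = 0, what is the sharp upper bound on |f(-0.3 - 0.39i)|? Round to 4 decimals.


Step 1: g = f/10 maps D -> D with g(0) = 0, so by the Schwarz lemma |g(z)| <= |z|, i.e. |f(z)| <= 10|z|; this is sharp (f(z) = 10z).
Step 2: |z0|^2 = (-0.3)^2 + (-0.39)^2 = 0.2421
Step 3: |z0| = sqrt(0.2421) = 0.492037
Step 4: Best bound = 10 * |z0| = 10 * 0.492037 = 4.9204

4.9204


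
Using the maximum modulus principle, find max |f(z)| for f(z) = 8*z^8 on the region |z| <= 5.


Step 1: On |z| = 5, |f(z)| = 8 * |z|^8 = 8 * 5^8
Step 2: By maximum modulus principle, maximum is on boundary.
Step 3: Maximum = 8 * 390625 = 3125000

3125000


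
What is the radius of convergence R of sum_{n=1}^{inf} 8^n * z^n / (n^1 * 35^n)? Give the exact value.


Step 1: General term a_n = 8^n / (n^1 * 35^n)
Step 2: By the root test, |a_n|^(1/n) = 8 / (n^(1/n) * 35) -> 8/35 as n -> infinity (since n^(1/n) -> 1)
Step 3: R = 1/lim|a_n|^(1/n) = 35/8

35/8


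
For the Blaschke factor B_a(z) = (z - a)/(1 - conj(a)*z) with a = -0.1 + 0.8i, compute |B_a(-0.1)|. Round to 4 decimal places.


Step 1: Numerator z0 - a = -0.1 - (-0.1 + 0.8i) = 0 - 0.8i
Step 2: Denominator 1 - conj(a)*z0 = 1 - (-0.1 - 0.8i)*(-0.1) = 0.99 - 0.08i
Step 3: |z0 - a|^2 = 0^2 + (-0.8)^2 = 0.64; |1 - conj(a)*z0|^2 = 0.99^2 + (-0.08)^2 = 0.9865
Step 4: |B_a(-0.1)| = sqrt(0.64 / 0.9865) = sqrt(0.648758)
Step 5: = 0.8055

0.8055


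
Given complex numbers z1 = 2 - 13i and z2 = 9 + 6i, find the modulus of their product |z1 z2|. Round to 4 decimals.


Step 1: |z1| = sqrt(2^2 + (-13)^2) = sqrt(173)
Step 2: |z2| = sqrt(9^2 + 6^2) = sqrt(117)
Step 3: |z1*z2| = |z1|*|z2| = sqrt(173) * sqrt(117) = sqrt(173 * 117) = sqrt(20241)
Step 4: = 142.2709

142.2709


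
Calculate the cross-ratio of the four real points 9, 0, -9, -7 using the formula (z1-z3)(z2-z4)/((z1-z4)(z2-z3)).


Step 1: (z1-z3)(z2-z4) = 18 * 7 = 126
Step 2: (z1-z4)(z2-z3) = 16 * 9 = 144
Step 3: Cross-ratio = 126/144 = 7/8

7/8


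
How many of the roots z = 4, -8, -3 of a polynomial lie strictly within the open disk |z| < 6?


Step 1: Check each root:
  z = 4: |4| = 4 < 6
  z = -8: |-8| = 8 >= 6
  z = -3: |-3| = 3 < 6
Step 2: Count = 2

2


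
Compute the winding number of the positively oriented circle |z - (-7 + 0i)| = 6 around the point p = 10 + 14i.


Step 1: Center c = (-7, 0), radius = 6
Step 2: |p - c|^2 = 17^2 + 14^2 = 485
Step 3: r^2 = 36
Step 4: |p-c| > r so winding number = 0

0


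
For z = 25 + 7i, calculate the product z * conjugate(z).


Step 1: conj(z) = 25 - 7i
Step 2: z * conj(z) = 25^2 + 7^2
Step 3: = 625 + 49 = 674

674


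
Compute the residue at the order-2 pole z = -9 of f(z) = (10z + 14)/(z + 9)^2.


Step 1: Pole of order 2 at z = -9
Step 2: Res = lim d/dz [(z + 9)^2 * f(z)] as z -> -9
Step 3: (z + 9)^2 * f(z) = 10z + 14
Step 4: d/dz[10z + 14] = 10

10


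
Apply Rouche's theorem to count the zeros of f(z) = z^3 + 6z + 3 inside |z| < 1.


Step 1: On |z| = 1 the three terms have sizes |z^3| = 1^3 = 1, |6z| = 6*1 = 6, |3| = 3
Step 2: The dominant term is g(z) = 6z; let h(z) = z^3 + 3 so f = g + h
Step 3: On |z| = 1: |g| = 6 and |h| <= 1 + 3 = 4
Step 4: Since 6 > 4, |h| < |g| on |z| = 1, so by Rouche f has the same number of zeros as g inside |z| < 1
Step 5: g(z) = 6z has 1 zero (at the origin, multiplicity 1) inside |z| < 1. Answer = 1

1


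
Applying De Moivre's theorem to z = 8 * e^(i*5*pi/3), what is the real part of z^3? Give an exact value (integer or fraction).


Step 1: By De Moivre's theorem, z^3 = 8^3 * e^(i*3*5*pi/3) = 512 * (cos(5*pi) + i*sin(5*pi))
Step 2: |z|^3 = 8^3 = 512
Step 3: Reduce the angle mod 2*pi: 5*pi - 4*pi = pi
Step 4: cos(pi) = -1
Step 5: Re(z^3) = 512 * (-1) = -512

-512


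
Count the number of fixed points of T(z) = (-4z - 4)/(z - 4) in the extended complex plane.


Step 1: Fixed points satisfy T(z) = z
Step 2: z^2 + 4 = 0
Step 3: Discriminant = 0^2 - 4*1*4 = -16
Step 4: Number of fixed points = 2

2


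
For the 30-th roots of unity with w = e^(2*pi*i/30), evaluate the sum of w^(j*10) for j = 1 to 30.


Step 1: The sum sum_{j=1}^{n} w^(k*j) equals n if n | k, else 0.
Step 2: Here n = 30, k = 10
Step 3: Does n divide k? 30 | 10 -> False
Step 4: Sum = 0

0


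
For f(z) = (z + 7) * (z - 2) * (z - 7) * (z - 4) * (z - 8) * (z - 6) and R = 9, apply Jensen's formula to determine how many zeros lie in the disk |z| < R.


Jensen's formula: (1/2pi)*integral log|f(Re^it)|dt = log|f(0)| + sum_{|a_k|<R} log(R/|a_k|)
Step 1: f(0) = 7 * (-2) * (-7) * (-4) * (-8) * (-6) = -18816
Step 2: log|f(0)| = log|-7| + log|2| + log|7| + log|4| + log|8| + log|6| = 9.8425
Step 3: Zeros inside |z| < 9: -7, 2, 7, 4, 8, 6
Step 4: Jensen sum = log(9/7) + log(9/2) + log(9/7) + log(9/4) + log(9/8) + log(9/6) = 3.3409
Step 5: n(R) = number of terms in the Jensen sum = count of zeros inside |z| < 9 = 6

6


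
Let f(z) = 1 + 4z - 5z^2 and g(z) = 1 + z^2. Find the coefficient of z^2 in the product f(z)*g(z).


Step 1: z^2 term in f*g comes from: (1)*(z^2) + (4z)*(0) + (-5z^2)*(1)
Step 2: = 1 + 0 - 5
Step 3: = -4

-4


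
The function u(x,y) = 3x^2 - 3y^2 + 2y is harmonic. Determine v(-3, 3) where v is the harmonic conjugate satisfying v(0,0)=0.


Step 1: v_x = -u_y = 6y - 2
Step 2: v_y = u_x = 6x + 0
Step 3: v = 6xy - 2x + C
Step 4: v(0,0) = 0 => C = 0
Step 5: v(-3, 3) = -48

-48


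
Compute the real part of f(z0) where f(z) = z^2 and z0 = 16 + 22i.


Step 1: z0 = 16 + 22i
Step 2: z0^2 = 16^2 - 22^2 + 704i
Step 3: real part = 256 - 484 = -228

-228


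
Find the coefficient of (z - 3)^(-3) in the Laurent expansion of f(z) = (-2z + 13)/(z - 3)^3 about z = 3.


Step 1: Write the numerator in powers of (z - 3): -2z + 13 = -2(z - 3) + (-2*3 + 13) = -2(z - 3) + 7
Step 2: Divide by (z - 3)^3: f(z) = 7(z - 3)^(-3) - 2(z - 3)^(-2)
Step 3: This finite sum is the Laurent series of f about z = 3.
Step 4: Coefficient of (z - 3)^(-3) = -2*3 + 13 = 7

7


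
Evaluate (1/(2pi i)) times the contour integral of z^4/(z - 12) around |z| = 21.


Step 1: f(z) = z^4, a = 12 is inside |z| = 21
Step 2: By Cauchy integral formula: (1/(2pi*i)) * integral = f(a)
Step 3: f(12) = 12^4 = 20736

20736


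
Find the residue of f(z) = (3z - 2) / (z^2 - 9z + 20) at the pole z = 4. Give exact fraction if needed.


Step 1: Q(z) = z^2 - 9z + 20 = (z - 4)(z - 5)
Step 2: Q'(z) = 2z - 9
Step 3: Q'(4) = -1, P(4) = 10
Step 4: Res = P(4)/Q'(4) = 10/(-1) = -10

-10


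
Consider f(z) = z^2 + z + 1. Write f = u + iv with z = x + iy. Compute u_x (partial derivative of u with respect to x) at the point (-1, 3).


Step 1: f(z) = (x+iy)^2 + (x+iy) + 1
Step 2: u = (x^2 - y^2) + x + 1
Step 3: u_x = 2x + 1
Step 4: At (-1, 3): u_x = -2 + 1 = -1

-1


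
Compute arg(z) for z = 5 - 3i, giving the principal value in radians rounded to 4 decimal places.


Step 1: z = 5 - 3i
Step 2: arg(z) = atan2(-3, 5)
Step 3: arg(z) = -0.5404

-0.5404


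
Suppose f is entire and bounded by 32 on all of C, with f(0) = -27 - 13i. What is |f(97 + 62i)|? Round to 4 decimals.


Step 1: By Liouville's theorem, a bounded entire function is constant.
Step 2: f(z) = f(0) = -27 - 13i for all z.
Step 3: |f(w)| = |-27 - 13i| = sqrt(729 + 169)
Step 4: = 29.9666

29.9666


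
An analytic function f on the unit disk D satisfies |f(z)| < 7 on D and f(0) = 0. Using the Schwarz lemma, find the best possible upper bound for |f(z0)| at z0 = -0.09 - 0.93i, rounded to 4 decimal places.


Step 1: g = f/7 maps D -> D with g(0) = 0, so by the Schwarz lemma |g(z)| <= |z|, i.e. |f(z)| <= 7|z|; this is sharp (f(z) = 7z).
Step 2: |z0|^2 = (-0.09)^2 + (-0.93)^2 = 0.873
Step 3: |z0| = sqrt(0.873) = 0.934345
Step 4: Best bound = 7 * |z0| = 7 * 0.934345 = 6.5404

6.5404


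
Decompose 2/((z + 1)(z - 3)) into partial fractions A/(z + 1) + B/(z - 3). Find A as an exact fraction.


Step 1: Multiply both sides by (z + 1) and set z = -1
Step 2: A = 2 / (-1 - 3)
Step 3: A = 2 / (-4)
Step 4: A = -1/2

-1/2


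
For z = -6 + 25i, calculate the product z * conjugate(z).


Step 1: conj(z) = -6 - 25i
Step 2: z * conj(z) = (-6)^2 + 25^2
Step 3: = 36 + 625 = 661

661


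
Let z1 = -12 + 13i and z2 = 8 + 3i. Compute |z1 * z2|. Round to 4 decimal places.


Step 1: |z1| = sqrt((-12)^2 + 13^2) = sqrt(313)
Step 2: |z2| = sqrt(8^2 + 3^2) = sqrt(73)
Step 3: |z1*z2| = |z1|*|z2| = sqrt(313) * sqrt(73) = sqrt(313 * 73) = sqrt(22849)
Step 4: = 151.1589

151.1589


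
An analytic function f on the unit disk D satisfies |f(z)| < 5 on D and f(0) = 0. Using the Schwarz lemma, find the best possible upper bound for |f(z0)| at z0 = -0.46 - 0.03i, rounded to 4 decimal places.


Step 1: g = f/5 maps D -> D with g(0) = 0, so by the Schwarz lemma |g(z)| <= |z|, i.e. |f(z)| <= 5|z|; this is sharp (f(z) = 5z).
Step 2: |z0|^2 = (-0.46)^2 + (-0.03)^2 = 0.2125
Step 3: |z0| = sqrt(0.2125) = 0.460977
Step 4: Best bound = 5 * |z0| = 5 * 0.460977 = 2.3049

2.3049


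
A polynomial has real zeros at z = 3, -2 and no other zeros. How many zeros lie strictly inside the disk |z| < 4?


Step 1: Check each root:
  z = 3: |3| = 3 < 4
  z = -2: |-2| = 2 < 4
Step 2: Count = 2

2


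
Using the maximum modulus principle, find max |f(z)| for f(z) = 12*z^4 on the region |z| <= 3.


Step 1: On |z| = 3, |f(z)| = 12 * |z|^4 = 12 * 3^4
Step 2: By maximum modulus principle, maximum is on boundary.
Step 3: Maximum = 12 * 81 = 972

972


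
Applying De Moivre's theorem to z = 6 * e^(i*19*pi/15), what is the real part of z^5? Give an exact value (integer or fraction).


Step 1: By De Moivre's theorem, z^5 = 6^5 * e^(i*5*19*pi/15) = 7776 * (cos(19*pi/3) + i*sin(19*pi/3))
Step 2: |z|^5 = 6^5 = 7776
Step 3: Reduce the angle mod 2*pi: 19*pi/3 - 6*pi = pi/3
Step 4: cos(pi/3) = 1/2
Step 5: Re(z^5) = 7776 * 1/2 = 3888

3888


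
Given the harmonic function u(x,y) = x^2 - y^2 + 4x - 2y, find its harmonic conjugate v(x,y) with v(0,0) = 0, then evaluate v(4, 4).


Step 1: v_x = -u_y = 2y + 2
Step 2: v_y = u_x = 2x + 4
Step 3: v = 2xy + 2x + 4y + C
Step 4: v(0,0) = 0 => C = 0
Step 5: v(4, 4) = 56

56


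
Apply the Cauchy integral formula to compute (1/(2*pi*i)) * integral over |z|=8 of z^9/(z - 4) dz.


Step 1: f(z) = z^9, a = 4 is inside |z| = 8
Step 2: By Cauchy integral formula: (1/(2pi*i)) * integral = f(a)
Step 3: f(4) = 4^9 = 262144

262144


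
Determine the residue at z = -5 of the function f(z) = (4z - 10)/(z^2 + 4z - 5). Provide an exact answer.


Step 1: Q(z) = z^2 + 4z - 5 = (z + 5)(z - 1)
Step 2: Q'(z) = 2z + 4
Step 3: Q'(-5) = -6, P(-5) = -30
Step 4: Res = P(-5)/Q'(-5) = -30/(-6) = 5

5


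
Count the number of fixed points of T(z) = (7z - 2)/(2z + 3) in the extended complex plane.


Step 1: Fixed points satisfy T(z) = z
Step 2: 2z^2 - 4z + 2 = 0
Step 3: Discriminant = (-4)^2 - 4*2*2 = 0
Step 4: Number of fixed points = 1

1


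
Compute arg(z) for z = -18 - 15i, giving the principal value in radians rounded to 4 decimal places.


Step 1: z = -18 - 15i
Step 2: arg(z) = atan2(-15, -18)
Step 3: arg(z) = -2.4469

-2.4469


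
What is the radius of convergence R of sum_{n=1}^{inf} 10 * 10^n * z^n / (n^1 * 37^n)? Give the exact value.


Step 1: General term a_n = 10 * 10^n / (n^1 * 37^n)
Step 2: By the root test, |a_n|^(1/n) = 10^(1/n) * 10 / (n^(1/n) * 37) -> 10/37 as n -> infinity (since 10^(1/n) -> 1 and n^(1/n) -> 1)
Step 3: R = 1/lim|a_n|^(1/n) = 37/10

37/10


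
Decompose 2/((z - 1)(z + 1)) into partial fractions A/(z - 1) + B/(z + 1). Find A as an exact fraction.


Step 1: Multiply both sides by (z - 1) and set z = 1
Step 2: A = 2 / (1 + 1)
Step 3: A = 2 / 2
Step 4: A = 1

1


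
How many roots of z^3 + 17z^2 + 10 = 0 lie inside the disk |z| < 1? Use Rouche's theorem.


Step 1: On |z| = 1 the three terms have sizes |z^3| = 1^3 = 1, |17z^2| = 17*1^2 = 17, |10| = 10
Step 2: The dominant term is g(z) = 17z^2; let h(z) = z^3 + 10 so f = g + h
Step 3: On |z| = 1: |g| = 17 and |h| <= 1 + 10 = 11
Step 4: Since 17 > 11, |h| < |g| on |z| = 1, so by Rouche f has the same number of zeros as g inside |z| < 1
Step 5: g(z) = 17z^2 has 2 zeros (at the origin, multiplicity 2) inside |z| < 1. Answer = 2

2


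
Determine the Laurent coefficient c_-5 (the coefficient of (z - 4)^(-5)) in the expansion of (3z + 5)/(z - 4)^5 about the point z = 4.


Step 1: Write the numerator in powers of (z - 4): 3z + 5 = 3(z - 4) + (3*4 + 5) = 3(z - 4) + 17
Step 2: Divide by (z - 4)^5: f(z) = 17(z - 4)^(-5) + 3(z - 4)^(-4)
Step 3: This finite sum is the Laurent series of f about z = 4.
Step 4: Coefficient of (z - 4)^(-5) = 3*4 + 5 = 17

17


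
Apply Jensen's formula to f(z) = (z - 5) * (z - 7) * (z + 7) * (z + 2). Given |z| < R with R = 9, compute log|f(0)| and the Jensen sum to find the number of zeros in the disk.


Jensen's formula: (1/2pi)*integral log|f(Re^it)|dt = log|f(0)| + sum_{|a_k|<R} log(R/|a_k|)
Step 1: f(0) = (-5) * (-7) * 7 * 2 = 490
Step 2: log|f(0)| = log|5| + log|7| + log|-7| + log|-2| = 6.1944
Step 3: Zeros inside |z| < 9: 5, 7, -7, -2
Step 4: Jensen sum = log(9/5) + log(9/7) + log(9/7) + log(9/2) = 2.5945
Step 5: n(R) = number of terms in the Jensen sum = count of zeros inside |z| < 9 = 4

4


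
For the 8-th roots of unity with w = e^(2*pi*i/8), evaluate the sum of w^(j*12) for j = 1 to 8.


Step 1: The sum sum_{j=1}^{n} w^(k*j) equals n if n | k, else 0.
Step 2: Here n = 8, k = 12
Step 3: Does n divide k? 8 | 12 -> False
Step 4: Sum = 0

0


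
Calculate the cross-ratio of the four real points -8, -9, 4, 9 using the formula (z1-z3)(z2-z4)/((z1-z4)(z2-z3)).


Step 1: (z1-z3)(z2-z4) = (-12) * (-18) = 216
Step 2: (z1-z4)(z2-z3) = (-17) * (-13) = 221
Step 3: Cross-ratio = 216/221 = 216/221

216/221


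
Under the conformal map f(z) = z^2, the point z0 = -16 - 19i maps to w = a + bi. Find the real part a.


Step 1: z0 = -16 - 19i
Step 2: z0^2 = (-16)^2 - (-19)^2 + 608i
Step 3: real part = 256 - 361 = -105

-105


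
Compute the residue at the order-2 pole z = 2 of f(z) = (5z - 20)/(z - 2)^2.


Step 1: Pole of order 2 at z = 2
Step 2: Res = lim d/dz [(z - 2)^2 * f(z)] as z -> 2
Step 3: (z - 2)^2 * f(z) = 5z - 20
Step 4: d/dz[5z - 20] = 5

5


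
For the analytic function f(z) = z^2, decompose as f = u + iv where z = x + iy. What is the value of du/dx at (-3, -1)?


Step 1: f(z) = (x+iy)^2 + 0
Step 2: u = (x^2 - y^2) + 0
Step 3: u_x = 2x + 0
Step 4: At (-3, -1): u_x = -6 + 0 = -6

-6


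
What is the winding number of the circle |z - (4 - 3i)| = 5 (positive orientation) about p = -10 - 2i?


Step 1: Center c = (4, -3), radius = 5
Step 2: |p - c|^2 = (-14)^2 + 1^2 = 197
Step 3: r^2 = 25
Step 4: |p-c| > r so winding number = 0

0


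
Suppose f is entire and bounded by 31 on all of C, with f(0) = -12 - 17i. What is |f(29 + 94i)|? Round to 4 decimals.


Step 1: By Liouville's theorem, a bounded entire function is constant.
Step 2: f(z) = f(0) = -12 - 17i for all z.
Step 3: |f(w)| = |-12 - 17i| = sqrt(144 + 289)
Step 4: = 20.8087

20.8087


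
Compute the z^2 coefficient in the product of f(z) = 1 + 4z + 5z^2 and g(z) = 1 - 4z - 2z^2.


Step 1: z^2 term in f*g comes from: (1)*(-2z^2) + (4z)*(-4z) + (5z^2)*(1)
Step 2: = -2 - 16 + 5
Step 3: = -13

-13


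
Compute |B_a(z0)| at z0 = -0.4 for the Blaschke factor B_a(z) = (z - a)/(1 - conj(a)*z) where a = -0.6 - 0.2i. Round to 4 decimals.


Step 1: Numerator z0 - a = -0.4 - (-0.6 - 0.2i) = 0.2 + 0.2i
Step 2: Denominator 1 - conj(a)*z0 = 1 - (-0.6 + 0.2i)*(-0.4) = 0.76 + 0.08i
Step 3: |z0 - a|^2 = 0.2^2 + 0.2^2 = 0.08; |1 - conj(a)*z0|^2 = 0.76^2 + 0.08^2 = 0.584
Step 4: |B_a(-0.4)| = sqrt(0.08 / 0.584) = sqrt(0.136986)
Step 5: = 0.3701

0.3701


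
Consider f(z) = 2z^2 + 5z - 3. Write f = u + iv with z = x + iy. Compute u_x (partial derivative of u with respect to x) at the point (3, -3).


Step 1: f(z) = 2(x+iy)^2 + 5(x+iy) - 3
Step 2: u = 2(x^2 - y^2) + 5x - 3
Step 3: u_x = 4x + 5
Step 4: At (3, -3): u_x = 12 + 5 = 17

17


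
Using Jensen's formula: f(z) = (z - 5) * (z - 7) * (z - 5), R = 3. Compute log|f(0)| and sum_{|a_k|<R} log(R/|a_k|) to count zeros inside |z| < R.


Jensen's formula: (1/2pi)*integral log|f(Re^it)|dt = log|f(0)| + sum_{|a_k|<R} log(R/|a_k|)
Step 1: f(0) = (-5) * (-7) * (-5) = -175
Step 2: log|f(0)| = log|5| + log|7| + log|5| = 5.1648
Step 3: Zeros inside |z| < 3: none
Step 4: Jensen sum = (empty sum) = 0
Step 5: n(R) = number of terms in the Jensen sum = count of zeros inside |z| < 3 = 0

0


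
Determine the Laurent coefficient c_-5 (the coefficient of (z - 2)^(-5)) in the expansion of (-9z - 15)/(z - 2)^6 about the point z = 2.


Step 1: Write the numerator in powers of (z - 2): -9z - 15 = -9(z - 2) + (-9*2 - 15) = -9(z - 2) - 33
Step 2: Divide by (z - 2)^6: f(z) = -33(z - 2)^(-6) - 9(z - 2)^(-5)
Step 3: This finite sum is the Laurent series of f about z = 2.
Step 4: Coefficient of (z - 2)^(-5) = coefficient of (z - 2) in the re-centred numerator = -9

-9


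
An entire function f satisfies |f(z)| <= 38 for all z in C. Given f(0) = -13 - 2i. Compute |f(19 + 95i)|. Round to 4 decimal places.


Step 1: By Liouville's theorem, a bounded entire function is constant.
Step 2: f(z) = f(0) = -13 - 2i for all z.
Step 3: |f(w)| = |-13 - 2i| = sqrt(169 + 4)
Step 4: = 13.1529

13.1529


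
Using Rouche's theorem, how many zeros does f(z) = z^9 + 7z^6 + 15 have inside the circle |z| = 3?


Step 1: On |z| = 3 the three terms have sizes |z^9| = 3^9 = 19683, |7z^6| = 7*3^6 = 5103, |15| = 15
Step 2: The dominant term is g(z) = z^9; let h(z) = 7z^6 + 15 so f = g + h
Step 3: On |z| = 3: |g| = 19683 and |h| <= 5103 + 15 = 5118
Step 4: Since 19683 > 5118, |h| < |g| on |z| = 3, so by Rouche f has the same number of zeros as g inside |z| < 3
Step 5: g(z) = z^9 has 9 zeros (all at the origin) inside |z| < 3. Answer = 9

9


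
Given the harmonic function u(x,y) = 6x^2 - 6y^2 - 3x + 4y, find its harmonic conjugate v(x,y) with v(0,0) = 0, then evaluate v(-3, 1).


Step 1: v_x = -u_y = 12y - 4
Step 2: v_y = u_x = 12x - 3
Step 3: v = 12xy - 4x - 3y + C
Step 4: v(0,0) = 0 => C = 0
Step 5: v(-3, 1) = -27

-27


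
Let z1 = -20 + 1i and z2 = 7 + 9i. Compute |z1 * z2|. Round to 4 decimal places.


Step 1: |z1| = sqrt((-20)^2 + 1^2) = sqrt(401)
Step 2: |z2| = sqrt(7^2 + 9^2) = sqrt(130)
Step 3: |z1*z2| = |z1|*|z2| = sqrt(401) * sqrt(130) = sqrt(401 * 130) = sqrt(52130)
Step 4: = 228.32

228.32


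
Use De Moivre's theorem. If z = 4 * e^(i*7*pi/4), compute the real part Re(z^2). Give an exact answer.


Step 1: By De Moivre's theorem, z^2 = 4^2 * e^(i*2*7*pi/4) = 16 * (cos(7*pi/2) + i*sin(7*pi/2))
Step 2: |z|^2 = 4^2 = 16
Step 3: Reduce the angle mod 2*pi: 7*pi/2 - 2*pi = 3*pi/2
Step 4: cos(3*pi/2) = 0
Step 5: Re(z^2) = 16 * 0 = 0

0


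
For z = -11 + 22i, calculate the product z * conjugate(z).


Step 1: conj(z) = -11 - 22i
Step 2: z * conj(z) = (-11)^2 + 22^2
Step 3: = 121 + 484 = 605

605


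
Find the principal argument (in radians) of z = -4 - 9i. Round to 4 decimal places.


Step 1: z = -4 - 9i
Step 2: arg(z) = atan2(-9, -4)
Step 3: arg(z) = -1.989

-1.989


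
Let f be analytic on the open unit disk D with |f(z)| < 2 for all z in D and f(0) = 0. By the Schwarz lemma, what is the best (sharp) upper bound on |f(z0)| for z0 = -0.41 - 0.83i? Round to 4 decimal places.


Step 1: g = f/2 maps D -> D with g(0) = 0, so by the Schwarz lemma |g(z)| <= |z|, i.e. |f(z)| <= 2|z|; this is sharp (f(z) = 2z).
Step 2: |z0|^2 = (-0.41)^2 + (-0.83)^2 = 0.857
Step 3: |z0| = sqrt(0.857) = 0.925743
Step 4: Best bound = 2 * |z0| = 2 * 0.925743 = 1.8515

1.8515


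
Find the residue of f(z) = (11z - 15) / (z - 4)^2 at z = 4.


Step 1: Pole of order 2 at z = 4
Step 2: Res = lim d/dz [(z - 4)^2 * f(z)] as z -> 4
Step 3: (z - 4)^2 * f(z) = 11z - 15
Step 4: d/dz[11z - 15] = 11

11


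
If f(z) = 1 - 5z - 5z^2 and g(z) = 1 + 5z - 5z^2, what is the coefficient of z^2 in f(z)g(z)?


Step 1: z^2 term in f*g comes from: (1)*(-5z^2) + (-5z)*(5z) + (-5z^2)*(1)
Step 2: = -5 - 25 - 5
Step 3: = -35

-35


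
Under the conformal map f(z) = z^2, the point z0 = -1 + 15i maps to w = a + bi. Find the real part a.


Step 1: z0 = -1 + 15i
Step 2: z0^2 = (-1)^2 - 15^2 - 30i
Step 3: real part = 1 - 225 = -224

-224


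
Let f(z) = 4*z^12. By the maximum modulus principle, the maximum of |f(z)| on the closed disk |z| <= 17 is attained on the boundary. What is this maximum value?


Step 1: On |z| = 17, |f(z)| = 4 * |z|^12 = 4 * 17^12
Step 2: By maximum modulus principle, maximum is on boundary.
Step 3: Maximum = 4 * 582622237229761 = 2330488948919044

2330488948919044


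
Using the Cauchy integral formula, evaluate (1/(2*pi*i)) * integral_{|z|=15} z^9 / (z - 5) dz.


Step 1: f(z) = z^9, a = 5 is inside |z| = 15
Step 2: By Cauchy integral formula: (1/(2pi*i)) * integral = f(a)
Step 3: f(5) = 5^9 = 1953125

1953125


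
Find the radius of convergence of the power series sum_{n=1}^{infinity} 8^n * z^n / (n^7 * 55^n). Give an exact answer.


Step 1: General term a_n = 8^n / (n^7 * 55^n)
Step 2: By the root test, |a_n|^(1/n) = 8 / (n^(7/n) * 55) -> 8/55 as n -> infinity (since n^(7/n) -> 1)
Step 3: R = 1/lim|a_n|^(1/n) = 55/8

55/8


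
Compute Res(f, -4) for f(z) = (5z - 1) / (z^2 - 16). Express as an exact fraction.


Step 1: Q(z) = z^2 - 16 = (z + 4)(z - 4)
Step 2: Q'(z) = 2z
Step 3: Q'(-4) = -8, P(-4) = -21
Step 4: Res = P(-4)/Q'(-4) = -21/(-8) = 21/8

21/8


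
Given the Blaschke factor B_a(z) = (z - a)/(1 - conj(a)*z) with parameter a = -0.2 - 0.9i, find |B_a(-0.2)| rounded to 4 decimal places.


Step 1: Numerator z0 - a = -0.2 - (-0.2 - 0.9i) = 0 + 0.9i
Step 2: Denominator 1 - conj(a)*z0 = 1 - (-0.2 + 0.9i)*(-0.2) = 0.96 + 0.18i
Step 3: |z0 - a|^2 = 0^2 + 0.9^2 = 0.81; |1 - conj(a)*z0|^2 = 0.96^2 + 0.18^2 = 0.954
Step 4: |B_a(-0.2)| = sqrt(0.81 / 0.954) = sqrt(0.849057)
Step 5: = 0.9214

0.9214


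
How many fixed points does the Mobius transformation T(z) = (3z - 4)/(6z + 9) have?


Step 1: Fixed points satisfy T(z) = z
Step 2: 6z^2 + 6z + 4 = 0
Step 3: Discriminant = 6^2 - 4*6*4 = -60
Step 4: Number of fixed points = 2

2


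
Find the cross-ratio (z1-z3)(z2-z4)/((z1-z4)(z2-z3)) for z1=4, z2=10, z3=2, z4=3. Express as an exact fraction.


Step 1: (z1-z3)(z2-z4) = 2 * 7 = 14
Step 2: (z1-z4)(z2-z3) = 1 * 8 = 8
Step 3: Cross-ratio = 14/8 = 7/4

7/4


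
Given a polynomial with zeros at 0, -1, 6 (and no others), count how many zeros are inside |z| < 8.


Step 1: Check each root:
  z = 0: |0| = 0 < 8
  z = -1: |-1| = 1 < 8
  z = 6: |6| = 6 < 8
Step 2: Count = 3

3


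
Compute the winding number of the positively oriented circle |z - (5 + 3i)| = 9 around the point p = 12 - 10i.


Step 1: Center c = (5, 3), radius = 9
Step 2: |p - c|^2 = 7^2 + (-13)^2 = 218
Step 3: r^2 = 81
Step 4: |p-c| > r so winding number = 0

0


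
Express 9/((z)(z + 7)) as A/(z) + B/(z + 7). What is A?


Step 1: Multiply both sides by (z) and set z = 0
Step 2: A = 9 / (0 + 7)
Step 3: A = 9 / 7
Step 4: A = 9/7

9/7


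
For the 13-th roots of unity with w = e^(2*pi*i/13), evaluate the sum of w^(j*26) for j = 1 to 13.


Step 1: The sum sum_{j=1}^{n} w^(k*j) equals n if n | k, else 0.
Step 2: Here n = 13, k = 26
Step 3: Does n divide k? 13 | 26 -> True
Step 4: Sum = 13

13


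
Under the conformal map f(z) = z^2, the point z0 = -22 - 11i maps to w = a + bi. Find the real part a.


Step 1: z0 = -22 - 11i
Step 2: z0^2 = (-22)^2 - (-11)^2 + 484i
Step 3: real part = 484 - 121 = 363

363


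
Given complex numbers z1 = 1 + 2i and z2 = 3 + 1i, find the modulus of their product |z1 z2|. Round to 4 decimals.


Step 1: |z1| = sqrt(1^2 + 2^2) = sqrt(5)
Step 2: |z2| = sqrt(3^2 + 1^2) = sqrt(10)
Step 3: |z1*z2| = |z1|*|z2| = sqrt(5) * sqrt(10) = sqrt(5 * 10) = sqrt(50)
Step 4: = 7.0711

7.0711


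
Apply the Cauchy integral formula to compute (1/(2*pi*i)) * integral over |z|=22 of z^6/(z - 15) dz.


Step 1: f(z) = z^6, a = 15 is inside |z| = 22
Step 2: By Cauchy integral formula: (1/(2pi*i)) * integral = f(a)
Step 3: f(15) = 15^6 = 11390625

11390625


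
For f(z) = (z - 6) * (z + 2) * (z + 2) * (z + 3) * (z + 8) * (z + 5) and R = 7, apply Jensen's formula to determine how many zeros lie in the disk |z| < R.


Jensen's formula: (1/2pi)*integral log|f(Re^it)|dt = log|f(0)| + sum_{|a_k|<R} log(R/|a_k|)
Step 1: f(0) = (-6) * 2 * 2 * 3 * 8 * 5 = -2880
Step 2: log|f(0)| = log|6| + log|-2| + log|-2| + log|-3| + log|-8| + log|-5| = 7.9655
Step 3: Zeros inside |z| < 7: 6, -2, -2, -3, -5
Step 4: Jensen sum = log(7/6) + log(7/2) + log(7/2) + log(7/3) + log(7/5) = 3.8434
Step 5: n(R) = number of terms in the Jensen sum = count of zeros inside |z| < 7 = 5

5


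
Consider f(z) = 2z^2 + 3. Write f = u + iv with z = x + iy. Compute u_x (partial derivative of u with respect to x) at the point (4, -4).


Step 1: f(z) = 2(x+iy)^2 + 3
Step 2: u = 2(x^2 - y^2) + 3
Step 3: u_x = 4x + 0
Step 4: At (4, -4): u_x = 16 + 0 = 16

16


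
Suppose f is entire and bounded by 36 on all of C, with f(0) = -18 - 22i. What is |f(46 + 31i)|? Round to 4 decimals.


Step 1: By Liouville's theorem, a bounded entire function is constant.
Step 2: f(z) = f(0) = -18 - 22i for all z.
Step 3: |f(w)| = |-18 - 22i| = sqrt(324 + 484)
Step 4: = 28.4253

28.4253


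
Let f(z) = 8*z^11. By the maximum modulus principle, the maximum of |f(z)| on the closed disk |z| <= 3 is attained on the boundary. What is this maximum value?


Step 1: On |z| = 3, |f(z)| = 8 * |z|^11 = 8 * 3^11
Step 2: By maximum modulus principle, maximum is on boundary.
Step 3: Maximum = 8 * 177147 = 1417176

1417176


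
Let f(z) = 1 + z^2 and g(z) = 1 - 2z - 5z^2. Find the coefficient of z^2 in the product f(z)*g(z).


Step 1: z^2 term in f*g comes from: (1)*(-5z^2) + (0)*(-2z) + (z^2)*(1)
Step 2: = -5 + 0 + 1
Step 3: = -4

-4


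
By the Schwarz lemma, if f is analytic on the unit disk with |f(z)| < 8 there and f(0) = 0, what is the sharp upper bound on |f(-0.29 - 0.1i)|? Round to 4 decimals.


Step 1: g = f/8 maps D -> D with g(0) = 0, so by the Schwarz lemma |g(z)| <= |z|, i.e. |f(z)| <= 8|z|; this is sharp (f(z) = 8z).
Step 2: |z0|^2 = (-0.29)^2 + (-0.1)^2 = 0.0941
Step 3: |z0| = sqrt(0.0941) = 0.306757
Step 4: Best bound = 8 * |z0| = 8 * 0.306757 = 2.4541

2.4541


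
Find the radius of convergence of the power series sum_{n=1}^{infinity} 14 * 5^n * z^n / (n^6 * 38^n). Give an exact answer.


Step 1: General term a_n = 14 * 5^n / (n^6 * 38^n)
Step 2: By the root test, |a_n|^(1/n) = 14^(1/n) * 5 / (n^(6/n) * 38) -> 5/38 as n -> infinity (since 14^(1/n) -> 1 and n^(6/n) -> 1)
Step 3: R = 1/lim|a_n|^(1/n) = 38/5

38/5


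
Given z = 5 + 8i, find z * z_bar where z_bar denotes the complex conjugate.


Step 1: conj(z) = 5 - 8i
Step 2: z * conj(z) = 5^2 + 8^2
Step 3: = 25 + 64 = 89

89


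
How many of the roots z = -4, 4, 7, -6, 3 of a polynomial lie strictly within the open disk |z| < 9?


Step 1: Check each root:
  z = -4: |-4| = 4 < 9
  z = 4: |4| = 4 < 9
  z = 7: |7| = 7 < 9
  z = -6: |-6| = 6 < 9
  z = 3: |3| = 3 < 9
Step 2: Count = 5

5


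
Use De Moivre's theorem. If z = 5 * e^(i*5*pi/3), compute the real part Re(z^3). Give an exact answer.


Step 1: By De Moivre's theorem, z^3 = 5^3 * e^(i*3*5*pi/3) = 125 * (cos(5*pi) + i*sin(5*pi))
Step 2: |z|^3 = 5^3 = 125
Step 3: Reduce the angle mod 2*pi: 5*pi - 4*pi = pi
Step 4: cos(pi) = -1
Step 5: Re(z^3) = 125 * (-1) = -125

-125


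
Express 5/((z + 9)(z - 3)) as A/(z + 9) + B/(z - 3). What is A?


Step 1: Multiply both sides by (z + 9) and set z = -9
Step 2: A = 5 / (-9 - 3)
Step 3: A = 5 / (-12)
Step 4: A = -5/12

-5/12


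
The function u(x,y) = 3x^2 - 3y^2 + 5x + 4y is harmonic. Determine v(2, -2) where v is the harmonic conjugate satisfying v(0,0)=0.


Step 1: v_x = -u_y = 6y - 4
Step 2: v_y = u_x = 6x + 5
Step 3: v = 6xy - 4x + 5y + C
Step 4: v(0,0) = 0 => C = 0
Step 5: v(2, -2) = -42

-42


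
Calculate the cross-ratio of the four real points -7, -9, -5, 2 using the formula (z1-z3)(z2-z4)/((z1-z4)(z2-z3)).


Step 1: (z1-z3)(z2-z4) = (-2) * (-11) = 22
Step 2: (z1-z4)(z2-z3) = (-9) * (-4) = 36
Step 3: Cross-ratio = 22/36 = 11/18

11/18


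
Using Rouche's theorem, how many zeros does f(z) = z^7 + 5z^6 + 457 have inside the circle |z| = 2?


Step 1: On |z| = 2 the three terms have sizes |z^7| = 2^7 = 128, |5z^6| = 5*2^6 = 320, |457| = 457
Step 2: The dominant term is g(z) = 457; let h(z) = z^7 + 5z^6 so f = g + h
Step 3: On |z| = 2: |g| = 457 and |h| <= 128 + 320 = 448
Step 4: Since 457 > 448, |h| < |g| on |z| = 2, so by Rouche f has the same number of zeros as g inside |z| < 2
Step 5: g(z) = 457 is a nonzero constant with no zeros inside |z| < 2. Answer = 0

0


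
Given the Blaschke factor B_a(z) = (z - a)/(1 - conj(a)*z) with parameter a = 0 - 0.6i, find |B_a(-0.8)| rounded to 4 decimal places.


Step 1: Numerator z0 - a = -0.8 - (0 - 0.6i) = -0.8 + 0.6i
Step 2: Denominator 1 - conj(a)*z0 = 1 - (0 + 0.6i)*(-0.8) = 1 + 0.48i
Step 3: |z0 - a|^2 = (-0.8)^2 + 0.6^2 = 1; |1 - conj(a)*z0|^2 = 1^2 + 0.48^2 = 1.2304
Step 4: |B_a(-0.8)| = sqrt(1 / 1.2304) = sqrt(0.812744)
Step 5: = 0.9015

0.9015


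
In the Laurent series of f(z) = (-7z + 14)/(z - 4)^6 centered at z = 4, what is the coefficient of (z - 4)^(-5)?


Step 1: Write the numerator in powers of (z - 4): -7z + 14 = -7(z - 4) + (-7*4 + 14) = -7(z - 4) - 14
Step 2: Divide by (z - 4)^6: f(z) = -14(z - 4)^(-6) - 7(z - 4)^(-5)
Step 3: This finite sum is the Laurent series of f about z = 4.
Step 4: Coefficient of (z - 4)^(-5) = coefficient of (z - 4) in the re-centred numerator = -7

-7


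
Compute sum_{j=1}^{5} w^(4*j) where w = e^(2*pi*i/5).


Step 1: The sum sum_{j=1}^{n} w^(k*j) equals n if n | k, else 0.
Step 2: Here n = 5, k = 4
Step 3: Does n divide k? 5 | 4 -> False
Step 4: Sum = 0

0


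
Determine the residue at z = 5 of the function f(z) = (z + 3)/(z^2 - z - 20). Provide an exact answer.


Step 1: Q(z) = z^2 - z - 20 = (z - 5)(z + 4)
Step 2: Q'(z) = 2z - 1
Step 3: Q'(5) = 9, P(5) = 8
Step 4: Res = P(5)/Q'(5) = 8/9 = 8/9

8/9


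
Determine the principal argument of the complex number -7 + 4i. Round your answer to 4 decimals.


Step 1: z = -7 + 4i
Step 2: arg(z) = atan2(4, -7)
Step 3: arg(z) = 2.6224

2.6224


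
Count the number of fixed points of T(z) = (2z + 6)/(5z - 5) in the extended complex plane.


Step 1: Fixed points satisfy T(z) = z
Step 2: 5z^2 - 7z - 6 = 0
Step 3: Discriminant = (-7)^2 - 4*5*(-6) = 169
Step 4: Number of fixed points = 2

2


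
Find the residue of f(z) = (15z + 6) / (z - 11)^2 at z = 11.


Step 1: Pole of order 2 at z = 11
Step 2: Res = lim d/dz [(z - 11)^2 * f(z)] as z -> 11
Step 3: (z - 11)^2 * f(z) = 15z + 6
Step 4: d/dz[15z + 6] = 15

15


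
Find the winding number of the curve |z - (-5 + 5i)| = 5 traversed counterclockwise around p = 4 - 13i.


Step 1: Center c = (-5, 5), radius = 5
Step 2: |p - c|^2 = 9^2 + (-18)^2 = 405
Step 3: r^2 = 25
Step 4: |p-c| > r so winding number = 0

0


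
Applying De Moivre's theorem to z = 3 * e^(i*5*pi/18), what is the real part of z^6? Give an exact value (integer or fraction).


Step 1: By De Moivre's theorem, z^6 = 3^6 * e^(i*6*5*pi/18) = 729 * (cos(5*pi/3) + i*sin(5*pi/3))
Step 2: |z|^6 = 3^6 = 729
Step 3: The angle 5*pi/3 already lies in [0, 2*pi)
Step 4: cos(5*pi/3) = 1/2
Step 5: Re(z^6) = 729 * 1/2 = 729/2

729/2
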